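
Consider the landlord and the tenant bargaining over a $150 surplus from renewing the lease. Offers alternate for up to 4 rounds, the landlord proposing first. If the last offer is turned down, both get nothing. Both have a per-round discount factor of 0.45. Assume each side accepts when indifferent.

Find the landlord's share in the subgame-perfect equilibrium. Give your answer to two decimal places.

Round 4 (the tenant proposes): the landlord will accept anything ≥ 0, so the tenant offers 0 and keeps 150.
Round 3 (the landlord proposes): the tenant can get 150 next round, worth 0.45 × 150 = 67.5 now. The landlord offers 67.5 and keeps 150 − 67.5 = 82.5.
Round 2 (the tenant proposes): the landlord can get 82.5 next round, worth 0.45 × 82.5 = 37.125 now, so the tenant offers 37.125, keeping 112.875.
Round 1 (the landlord proposes): the tenant can get 112.875 next round, worth 0.45 × 112.875 = 50.79375 now; the landlord offers that and keeps 99.20625.

99.21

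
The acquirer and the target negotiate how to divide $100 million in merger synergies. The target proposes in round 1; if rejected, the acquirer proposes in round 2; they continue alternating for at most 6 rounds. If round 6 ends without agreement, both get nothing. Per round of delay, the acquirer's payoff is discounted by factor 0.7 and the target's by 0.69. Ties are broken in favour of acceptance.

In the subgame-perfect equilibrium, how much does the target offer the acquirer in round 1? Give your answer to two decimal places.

48.51

Round 6 (the acquirer proposes): rejection yields 0 for the target; the acquirer offers 0 and keeps 100.
Round 5 (the target proposes): the acquirer can get 100 next round, worth 0.7 × 100 = 70 now; the target offers that and keeps 30.
Round 4 (the acquirer proposes): the target can get 30 next round, worth 0.69 × 30 = 20.7 now; the acquirer offers that and keeps 79.3.
Round 3 (the target proposes): the acquirer can get 79.3 next round, worth 0.7 × 79.3 = 55.51 now; the target offers that and keeps 44.49.
Round 2 (the acquirer proposes): the target can get 44.49 next round, worth 0.69 × 44.49 = 30.6981 now; the acquirer offers that and keeps 69.3019.
Round 1 (the target proposes): the acquirer can get 69.3019 next round, worth 0.7 × 69.3019 = 48.51133 now. The target offers 48.51133 and keeps 100 − 48.51133 = 51.48867.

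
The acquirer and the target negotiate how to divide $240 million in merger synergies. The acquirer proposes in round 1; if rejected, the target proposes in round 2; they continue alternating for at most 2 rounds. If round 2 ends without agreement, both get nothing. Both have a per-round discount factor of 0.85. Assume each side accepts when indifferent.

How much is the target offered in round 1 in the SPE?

204

Solve by backward induction from round 2.
Round 2 (the target proposes): the acquirer will accept anything ≥ 0, so the target offers 0 and keeps 240.
Round 1 (the acquirer proposes): the target can get 240 next round, worth 0.85 × 240 = 204 now; the acquirer offers that and keeps 36.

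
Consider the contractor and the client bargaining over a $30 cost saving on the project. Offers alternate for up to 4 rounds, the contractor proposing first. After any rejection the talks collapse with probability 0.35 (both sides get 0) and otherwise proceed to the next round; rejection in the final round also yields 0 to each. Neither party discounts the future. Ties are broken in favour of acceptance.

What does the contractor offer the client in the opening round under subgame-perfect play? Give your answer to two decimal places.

Round 4 (the client proposes): the contractor will accept anything ≥ 0, so the client offers 0 and keeps 30.
Round 3 (the contractor proposes): rejecting gives the client an expected 0.65 × 30 = 19.5; the contractor offers that and keeps 10.5.
Round 2 (the client proposes): rejecting gives the contractor an expected 0.65 × 10.5 = 6.825. The client offers 6.825 and keeps 30 − 6.825 = 23.175.
Round 1 (the contractor proposes): rejecting gives the client an expected 0.65 × 23.175 = 15.06375, so the contractor offers 15.06375, keeping 14.93625.

15.06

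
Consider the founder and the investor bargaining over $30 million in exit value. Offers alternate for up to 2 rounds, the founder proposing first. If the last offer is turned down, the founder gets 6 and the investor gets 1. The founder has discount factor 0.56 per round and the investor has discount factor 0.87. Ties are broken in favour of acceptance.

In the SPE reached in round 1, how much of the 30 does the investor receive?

Round 2 (the investor proposes): the founder gets 6 if talks fail, so the investor offers 6 and keeps 24.
Round 1 (the founder proposes): the investor can get 24 next round, worth 0.87 × 24 = 20.88 now. The founder offers 20.88 and keeps 30 − 20.88 = 9.12.

20.88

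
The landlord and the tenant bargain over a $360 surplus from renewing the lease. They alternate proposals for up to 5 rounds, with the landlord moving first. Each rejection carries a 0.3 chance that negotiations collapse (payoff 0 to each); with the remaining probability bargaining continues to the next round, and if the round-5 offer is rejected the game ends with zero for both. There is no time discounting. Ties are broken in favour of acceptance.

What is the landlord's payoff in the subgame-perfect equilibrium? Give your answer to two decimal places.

By backward induction:
Round 5 (the landlord proposes): the tenant will accept anything ≥ 0, so the landlord offers 0 and keeps 360.
Round 4 (the tenant proposes): rejecting gives the landlord an expected 0.7 × 360 = 252; the tenant offers that and keeps 108.
Round 3 (the landlord proposes): rejecting gives the tenant an expected 0.7 × 108 = 75.6. The landlord offers 75.6 and keeps 360 − 75.6 = 284.4.
Round 2 (the tenant proposes): rejecting gives the landlord an expected 0.7 × 284.4 = 199.08. The tenant offers 199.08 and keeps 360 − 199.08 = 160.92.
Round 1 (the landlord proposes): rejecting gives the tenant an expected 0.7 × 160.92 = 112.644; the landlord offers that and keeps 247.356.

247.36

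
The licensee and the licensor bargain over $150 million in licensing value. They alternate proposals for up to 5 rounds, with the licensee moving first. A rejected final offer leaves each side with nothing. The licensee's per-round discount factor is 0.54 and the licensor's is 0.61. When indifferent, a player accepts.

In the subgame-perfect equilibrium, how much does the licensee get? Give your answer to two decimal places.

94.05

Round 5 (the licensee proposes): rejection yields 0 for the licensor; the licensee offers 0 and keeps 150.
Round 4 (the licensor proposes): the licensee can get 150 next round, worth 0.54 × 150 = 81 now; the licensor offers that and keeps 69.
Round 3 (the licensee proposes): the licensor can get 69 next round, worth 0.61 × 69 = 42.09 now; the licensee offers that and keeps 107.91.
Round 2 (the licensor proposes): the licensee can get 107.91 next round, worth 0.54 × 107.91 = 58.2714 now; the licensor offers that and keeps 91.7286.
Round 1 (the licensee proposes): the licensor can get 91.7286 next round, worth 0.61 × 91.7286 = 55.954446 now. The licensee offers 55.954446 and keeps 150 − 55.954446 = 94.045554.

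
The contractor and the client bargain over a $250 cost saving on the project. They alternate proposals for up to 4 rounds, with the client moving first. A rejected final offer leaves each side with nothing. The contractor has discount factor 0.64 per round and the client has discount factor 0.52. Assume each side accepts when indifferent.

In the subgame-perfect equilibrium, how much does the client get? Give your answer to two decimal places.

Work backward from the last round.
Round 4 (the contractor proposes): rejection yields 0 for the client; the contractor offers 0 and keeps 250.
Round 3 (the client proposes): the contractor can get 250 next round, worth 0.64 × 250 = 160 now. The client offers 160 and keeps 250 − 160 = 90.
Round 2 (the contractor proposes): the client can get 90 next round, worth 0.52 × 90 = 46.8 now, so the contractor offers 46.8, keeping 203.2.
Round 1 (the client proposes): the contractor can get 203.2 next round, worth 0.64 × 203.2 = 130.048 now. The client offers 130.048 and keeps 250 − 130.048 = 119.952.

119.95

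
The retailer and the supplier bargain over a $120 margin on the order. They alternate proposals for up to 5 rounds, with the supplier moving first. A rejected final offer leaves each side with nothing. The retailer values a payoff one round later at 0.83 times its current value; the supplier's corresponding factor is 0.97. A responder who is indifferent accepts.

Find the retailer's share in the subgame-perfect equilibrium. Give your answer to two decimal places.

5.39

Solve by backward induction from round 5.
Round 5 (the supplier proposes): rejection yields 0 for the retailer; the supplier offers 0 and keeps 120.
Round 4 (the retailer proposes): the supplier can get 120 next round, worth 0.97 × 120 = 116.4 now; the retailer offers that and keeps 3.6.
Round 3 (the supplier proposes): the retailer can get 3.6 next round, worth 0.83 × 3.6 = 2.988 now. The supplier offers 2.988 and keeps 120 − 2.988 = 117.012.
Round 2 (the retailer proposes): the supplier can get 117.012 next round, worth 0.97 × 117.012 = 113.50164 now, so the retailer offers 113.50164, keeping 6.49836.
Round 1 (the supplier proposes): the retailer can get 6.49836 next round, worth 0.83 × 6.49836 = 5.3936388 now. The supplier offers 5.3936388 and keeps 120 − 5.3936388 = 114.6063612.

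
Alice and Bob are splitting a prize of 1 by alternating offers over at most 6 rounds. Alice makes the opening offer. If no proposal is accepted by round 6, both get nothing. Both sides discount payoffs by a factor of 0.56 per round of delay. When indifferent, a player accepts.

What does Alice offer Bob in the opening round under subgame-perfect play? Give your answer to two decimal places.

0.38

By backward induction:
Round 6 (Bob proposes): rejection yields 0 for Alice; Bob offers 0 and keeps 1.
Round 5 (Alice proposes): Bob can get 1 next round, worth 0.56 × 1 = 0.56 now. Alice offers 0.56 and keeps 1 − 0.56 = 0.44.
Round 4 (Bob proposes): Alice can get 0.44 next round, worth 0.56 × 0.44 = 0.2464 now, so Bob offers 0.2464, keeping 0.7536.
Round 3 (Alice proposes): Bob can get 0.7536 next round, worth 0.56 × 0.7536 = 0.422016 now; Alice offers that and keeps 0.577984.
Round 2 (Bob proposes): Alice can get 0.577984 next round, worth 0.56 × 0.577984 = 0.32367104 now, so Bob offers 0.32367104, keeping 0.67632896.
Round 1 (Alice proposes): Bob can get 0.67632896 next round, worth 0.56 × 0.67632896 = 0.3787442176 now, so Alice offers 0.3787442176, keeping 0.6212557824.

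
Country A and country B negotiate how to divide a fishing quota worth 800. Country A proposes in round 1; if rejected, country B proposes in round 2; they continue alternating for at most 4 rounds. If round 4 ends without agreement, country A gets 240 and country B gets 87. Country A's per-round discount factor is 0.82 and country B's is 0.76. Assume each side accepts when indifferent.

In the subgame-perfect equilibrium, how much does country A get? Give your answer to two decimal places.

425.33

Solve by backward induction from round 4.
Round 4 (country B proposes): country A gets 240 if talks fail, so country B offers 240 and keeps 560.
Round 3 (country A proposes): country B can get 560 next round, worth 0.76 × 560 = 425.6 now. Country A offers 425.6 and keeps 800 − 425.6 = 374.4.
Round 2 (country B proposes): country A can get 374.4 next round, worth 0.82 × 374.4 = 307.008 now, so country B offers 307.008, keeping 492.992.
Round 1 (country A proposes): country B can get 492.992 next round, worth 0.76 × 492.992 = 374.67392 now, so country A offers 374.67392, keeping 425.32608.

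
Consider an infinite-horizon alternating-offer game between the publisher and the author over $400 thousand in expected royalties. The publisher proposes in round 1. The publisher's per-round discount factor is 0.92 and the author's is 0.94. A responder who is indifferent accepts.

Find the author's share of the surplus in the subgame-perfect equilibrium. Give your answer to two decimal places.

Let x be the publisher's share when the publisher proposes and y be the author's share when the author proposes.
The author accepts iff offered ≥ 0.94·y, so x = 400 − 0.94y. Symmetrically y = 400 − 0.92x.
Substituting: x = 400 − 0.94(400 − 0.92x), giving x(1 − 0.92·0.94) = 400(1 − 0.94).
So x = 400 × 0.06 / 0.1352 ≈ 177.5148, and the author receives 400 − x ≈ 222.4852.

222.49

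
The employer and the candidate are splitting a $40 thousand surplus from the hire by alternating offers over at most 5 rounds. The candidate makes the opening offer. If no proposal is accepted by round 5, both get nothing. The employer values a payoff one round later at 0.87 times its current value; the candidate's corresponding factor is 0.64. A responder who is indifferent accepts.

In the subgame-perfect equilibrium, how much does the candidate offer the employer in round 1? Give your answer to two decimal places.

19.50

Round 5 (the candidate proposes): rejection yields 0 for the employer; the candidate offers 0 and keeps 40.
Round 4 (the employer proposes): the candidate can get 40 next round, worth 0.64 × 40 = 25.6 now, so the employer offers 25.6, keeping 14.4.
Round 3 (the candidate proposes): the employer can get 14.4 next round, worth 0.87 × 14.4 = 12.528 now, so the candidate offers 12.528, keeping 27.472.
Round 2 (the employer proposes): the candidate can get 27.472 next round, worth 0.64 × 27.472 = 17.58208 now. The employer offers 17.58208 and keeps 40 − 17.58208 = 22.41792.
Round 1 (the candidate proposes): the employer can get 22.41792 next round, worth 0.87 × 22.41792 = 19.5035904 now, so the candidate offers 19.5035904, keeping 20.4964096.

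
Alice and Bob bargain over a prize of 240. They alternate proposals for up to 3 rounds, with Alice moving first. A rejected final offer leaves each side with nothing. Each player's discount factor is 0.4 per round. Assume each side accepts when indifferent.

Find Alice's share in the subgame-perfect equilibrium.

Round 3 (Alice proposes): Bob will accept anything ≥ 0, so Alice offers 0 and keeps 240.
Round 2 (Bob proposes): Alice can get 240 next round, worth 0.4 × 240 = 96 now. Bob offers 96 and keeps 240 − 96 = 144.
Round 1 (Alice proposes): Bob can get 144 next round, worth 0.4 × 144 = 57.6 now. Alice offers 57.6 and keeps 240 − 57.6 = 182.4.

182.4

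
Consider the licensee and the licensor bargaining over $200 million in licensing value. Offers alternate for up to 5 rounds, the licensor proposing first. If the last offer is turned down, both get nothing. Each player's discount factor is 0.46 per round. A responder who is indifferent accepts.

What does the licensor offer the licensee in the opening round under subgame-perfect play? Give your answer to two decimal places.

60.19

By backward induction:
Round 5 (the licensor proposes): the licensee will accept anything ≥ 0, so the licensor offers 0 and keeps 200.
Round 4 (the licensee proposes): the licensor can get 200 next round, worth 0.46 × 200 = 92 now; the licensee offers that and keeps 108.
Round 3 (the licensor proposes): the licensee can get 108 next round, worth 0.46 × 108 = 49.68 now. The licensor offers 49.68 and keeps 200 − 49.68 = 150.32.
Round 2 (the licensee proposes): the licensor can get 150.32 next round, worth 0.46 × 150.32 = 69.1472 now, so the licensee offers 69.1472, keeping 130.8528.
Round 1 (the licensor proposes): the licensee can get 130.8528 next round, worth 0.46 × 130.8528 = 60.192288 now. The licensor offers 60.192288 and keeps 200 − 60.192288 = 139.807712.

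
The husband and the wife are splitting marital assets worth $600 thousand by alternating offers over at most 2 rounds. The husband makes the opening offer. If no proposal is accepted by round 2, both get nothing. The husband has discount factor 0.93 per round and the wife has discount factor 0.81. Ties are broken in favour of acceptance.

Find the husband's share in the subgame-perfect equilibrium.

Round 2 (the wife proposes): rejection yields 0 for the husband; the wife offers 0 and keeps 600.
Round 1 (the husband proposes): the wife can get 600 next round, worth 0.81 × 600 = 486 now, so the husband offers 486, keeping 114.

114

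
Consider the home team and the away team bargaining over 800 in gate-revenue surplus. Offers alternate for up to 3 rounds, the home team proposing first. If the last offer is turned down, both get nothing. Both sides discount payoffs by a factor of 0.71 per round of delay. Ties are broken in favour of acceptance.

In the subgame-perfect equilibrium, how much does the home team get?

635.28

Solve by backward induction from round 3.
Round 3 (the home team proposes): rejection yields 0 for the away team; the home team offers 0 and keeps 800.
Round 2 (the away team proposes): the home team can get 800 next round, worth 0.71 × 800 = 568 now. The away team offers 568 and keeps 800 − 568 = 232.
Round 1 (the home team proposes): the away team can get 232 next round, worth 0.71 × 232 = 164.72 now, so the home team offers 164.72, keeping 635.28.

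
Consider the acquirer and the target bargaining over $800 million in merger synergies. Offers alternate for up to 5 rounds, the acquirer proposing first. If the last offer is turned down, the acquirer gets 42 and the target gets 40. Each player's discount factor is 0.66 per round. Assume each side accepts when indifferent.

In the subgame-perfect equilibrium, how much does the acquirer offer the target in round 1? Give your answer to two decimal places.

265.31

Round 5 (the acquirer proposes): the target gets 40 if talks fail, so the acquirer offers 40 and keeps 760.
Round 4 (the target proposes): the acquirer can get 760 next round, worth 0.66 × 760 = 501.6 now. The target offers 501.6 and keeps 800 − 501.6 = 298.4.
Round 3 (the acquirer proposes): the target can get 298.4 next round, worth 0.66 × 298.4 = 196.944 now; the acquirer offers that and keeps 603.056.
Round 2 (the target proposes): the acquirer can get 603.056 next round, worth 0.66 × 603.056 = 398.01696 now; the target offers that and keeps 401.98304.
Round 1 (the acquirer proposes): the target can get 401.98304 next round, worth 0.66 × 401.98304 = 265.3088064 now. The acquirer offers 265.3088064 and keeps 800 − 265.3088064 = 534.6911936.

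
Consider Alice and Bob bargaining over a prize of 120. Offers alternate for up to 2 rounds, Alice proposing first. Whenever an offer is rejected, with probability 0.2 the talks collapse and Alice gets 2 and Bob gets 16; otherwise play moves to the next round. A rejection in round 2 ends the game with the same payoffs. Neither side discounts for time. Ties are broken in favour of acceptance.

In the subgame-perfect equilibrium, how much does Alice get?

22.4

By backward induction:
Round 2 (Bob proposes): Alice gets 2 if talks fail, so Bob offers 2 and keeps 118.
Round 1 (Alice proposes): rejecting gives Bob an expected 0.8 × 118 + 0.2 × 16 = 97.6, so Alice offers 97.6, keeping 22.4.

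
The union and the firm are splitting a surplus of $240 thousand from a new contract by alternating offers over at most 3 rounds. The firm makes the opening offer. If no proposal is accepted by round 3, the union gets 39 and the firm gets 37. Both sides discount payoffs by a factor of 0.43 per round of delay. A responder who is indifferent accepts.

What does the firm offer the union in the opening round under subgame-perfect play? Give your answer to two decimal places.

66.04

By backward induction:
Round 3 (the firm proposes): the union gets 39 if talks fail, so the firm offers 39 and keeps 201.
Round 2 (the union proposes): the firm can get 201 next round, worth 0.43 × 201 = 86.43 now; the union offers that and keeps 153.57.
Round 1 (the firm proposes): the union can get 153.57 next round, worth 0.43 × 153.57 = 66.0351 now; the firm offers that and keeps 173.9649.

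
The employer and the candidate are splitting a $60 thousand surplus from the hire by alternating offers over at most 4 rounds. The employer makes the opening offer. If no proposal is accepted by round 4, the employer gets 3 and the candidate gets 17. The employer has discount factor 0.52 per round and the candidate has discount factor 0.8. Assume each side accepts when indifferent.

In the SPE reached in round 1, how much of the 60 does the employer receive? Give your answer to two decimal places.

17.99

Work backward from the last round.
Round 4 (the candidate proposes): the employer gets 3 if talks fail, so the candidate offers 3 and keeps 57.
Round 3 (the employer proposes): the candidate can get 57 next round, worth 0.8 × 57 = 45.6 now; the employer offers that and keeps 14.4.
Round 2 (the candidate proposes): the employer can get 14.4 next round, worth 0.52 × 14.4 = 7.488 now, so the candidate offers 7.488, keeping 52.512.
Round 1 (the employer proposes): the candidate can get 52.512 next round, worth 0.8 × 52.512 = 42.0096 now; the employer offers that and keeps 17.9904.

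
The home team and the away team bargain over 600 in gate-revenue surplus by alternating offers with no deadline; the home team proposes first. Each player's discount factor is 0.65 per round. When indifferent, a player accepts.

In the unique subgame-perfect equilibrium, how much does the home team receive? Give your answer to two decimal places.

363.64

Let x be the home team's share when the home team proposes and y be the away team's share when the away team proposes.
The away team accepts iff offered ≥ 0.65·y, so x = 600 − 0.65y. Symmetrically y = 600 − 0.65x.
Substituting: x = 600 − 0.65(600 − 0.65x), giving x(1 − 0.65·0.65) = 600(1 − 0.65).
So x = 600 × 0.35 / 0.5775 ≈ 363.6364, and the away team receives 600 − x ≈ 236.3636.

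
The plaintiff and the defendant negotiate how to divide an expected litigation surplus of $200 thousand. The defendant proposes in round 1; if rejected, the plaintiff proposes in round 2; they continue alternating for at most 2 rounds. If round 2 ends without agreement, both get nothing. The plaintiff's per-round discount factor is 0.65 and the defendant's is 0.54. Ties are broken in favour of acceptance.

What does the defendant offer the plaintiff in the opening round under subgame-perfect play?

130

Round 2 (the plaintiff proposes): rejection yields 0 for the defendant; the plaintiff offers 0 and keeps 200.
Round 1 (the defendant proposes): the plaintiff can get 200 next round, worth 0.65 × 200 = 130 now; the defendant offers that and keeps 70.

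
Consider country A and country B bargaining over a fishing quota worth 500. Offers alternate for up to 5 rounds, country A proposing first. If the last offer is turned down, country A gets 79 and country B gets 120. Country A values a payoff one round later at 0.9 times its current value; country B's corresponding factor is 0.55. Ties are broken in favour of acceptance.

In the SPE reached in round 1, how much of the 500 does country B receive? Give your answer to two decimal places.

70.52

Work backward from the last round.
Round 5 (country A proposes): country B gets 120 if talks fail, so country A offers 120 and keeps 380.
Round 4 (country B proposes): country A can get 380 next round, worth 0.9 × 380 = 342 now. Country B offers 342 and keeps 500 − 342 = 158.
Round 3 (country A proposes): country B can get 158 next round, worth 0.55 × 158 = 86.9 now; country A offers that and keeps 413.1.
Round 2 (country B proposes): country A can get 413.1 next round, worth 0.9 × 413.1 = 371.79 now. Country B offers 371.79 and keeps 500 − 371.79 = 128.21.
Round 1 (country A proposes): country B can get 128.21 next round, worth 0.55 × 128.21 = 70.5155 now; country A offers that and keeps 429.4845.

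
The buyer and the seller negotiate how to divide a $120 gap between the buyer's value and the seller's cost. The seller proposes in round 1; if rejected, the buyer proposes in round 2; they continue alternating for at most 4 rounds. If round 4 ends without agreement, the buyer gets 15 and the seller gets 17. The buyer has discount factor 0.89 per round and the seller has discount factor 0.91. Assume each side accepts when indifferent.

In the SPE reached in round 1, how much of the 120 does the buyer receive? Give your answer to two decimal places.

Round 4 (the buyer proposes): the seller gets 17 if talks fail, so the buyer offers 17 and keeps 103.
Round 3 (the seller proposes): the buyer can get 103 next round, worth 0.89 × 103 = 91.67 now, so the seller offers 91.67, keeping 28.33.
Round 2 (the buyer proposes): the seller can get 28.33 next round, worth 0.91 × 28.33 = 25.7803 now. The buyer offers 25.7803 and keeps 120 − 25.7803 = 94.2197.
Round 1 (the seller proposes): the buyer can get 94.2197 next round, worth 0.89 × 94.2197 = 83.855533 now; the seller offers that and keeps 36.144467.

83.86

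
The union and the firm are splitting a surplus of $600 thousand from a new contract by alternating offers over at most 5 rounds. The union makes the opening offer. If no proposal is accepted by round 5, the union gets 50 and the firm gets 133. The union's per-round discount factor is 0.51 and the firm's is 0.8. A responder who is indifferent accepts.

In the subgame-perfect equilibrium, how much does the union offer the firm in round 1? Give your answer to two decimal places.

Round 5 (the union proposes): the firm gets 133 if talks fail, so the union offers 133 and keeps 467.
Round 4 (the firm proposes): the union can get 467 next round, worth 0.51 × 467 = 238.17 now, so the firm offers 238.17, keeping 361.83.
Round 3 (the union proposes): the firm can get 361.83 next round, worth 0.8 × 361.83 = 289.464 now. The union offers 289.464 and keeps 600 − 289.464 = 310.536.
Round 2 (the firm proposes): the union can get 310.536 next round, worth 0.51 × 310.536 = 158.37336 now, so the firm offers 158.37336, keeping 441.62664.
Round 1 (the union proposes): the firm can get 441.62664 next round, worth 0.8 × 441.62664 = 353.301312 now. The union offers 353.301312 and keeps 600 − 353.301312 = 246.698688.

353.30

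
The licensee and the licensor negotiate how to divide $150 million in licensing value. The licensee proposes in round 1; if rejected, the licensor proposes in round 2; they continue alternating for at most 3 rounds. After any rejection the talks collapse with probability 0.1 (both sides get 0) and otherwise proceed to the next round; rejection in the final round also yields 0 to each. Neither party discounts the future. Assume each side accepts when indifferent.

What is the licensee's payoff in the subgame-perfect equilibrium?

136.5

Round 3 (the licensee proposes): the licensor will accept anything ≥ 0, so the licensee offers 0 and keeps 150.
Round 2 (the licensor proposes): rejecting gives the licensee an expected 0.9 × 150 = 135, so the licensor offers 135, keeping 15.
Round 1 (the licensee proposes): rejecting gives the licensor an expected 0.9 × 15 = 13.5. The licensee offers 13.5 and keeps 150 − 13.5 = 136.5.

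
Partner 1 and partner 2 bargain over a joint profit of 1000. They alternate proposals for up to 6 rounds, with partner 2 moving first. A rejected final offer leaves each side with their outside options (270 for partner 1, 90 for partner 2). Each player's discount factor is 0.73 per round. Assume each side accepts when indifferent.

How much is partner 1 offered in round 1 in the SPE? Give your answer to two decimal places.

490.78

Round 6 (partner 1 proposes): partner 2 gets 90 if talks fail, so partner 1 offers 90 and keeps 910.
Round 5 (partner 2 proposes): partner 1 can get 910 next round, worth 0.73 × 910 = 664.3 now. Partner 2 offers 664.3 and keeps 1000 − 664.3 = 335.7.
Round 4 (partner 1 proposes): partner 2 can get 335.7 next round, worth 0.73 × 335.7 = 245.061 now; partner 1 offers that and keeps 754.939.
Round 3 (partner 2 proposes): partner 1 can get 754.939 next round, worth 0.73 × 754.939 = 551.10547 now. Partner 2 offers 551.10547 and keeps 1000 − 551.10547 = 448.89453.
Round 2 (partner 1 proposes): partner 2 can get 448.89453 next round, worth 0.73 × 448.89453 = 327.6930069 now; partner 1 offers that and keeps 672.3069931.
Round 1 (partner 2 proposes): partner 1 can get 672.3069931 next round, worth 0.73 × 672.3069931 = 490.784104963 now; partner 2 offers that and keeps 509.215895037.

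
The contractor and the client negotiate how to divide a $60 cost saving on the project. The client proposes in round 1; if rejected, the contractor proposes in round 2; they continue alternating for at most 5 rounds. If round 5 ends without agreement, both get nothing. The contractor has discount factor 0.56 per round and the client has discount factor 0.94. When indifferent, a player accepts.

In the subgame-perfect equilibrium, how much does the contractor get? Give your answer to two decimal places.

Solve by backward induction from round 5.
Round 5 (the client proposes): rejection yields 0 for the contractor; the client offers 0 and keeps 60.
Round 4 (the contractor proposes): the client can get 60 next round, worth 0.94 × 60 = 56.4 now. The contractor offers 56.4 and keeps 60 − 56.4 = 3.6.
Round 3 (the client proposes): the contractor can get 3.6 next round, worth 0.56 × 3.6 = 2.016 now. The client offers 2.016 and keeps 60 − 2.016 = 57.984.
Round 2 (the contractor proposes): the client can get 57.984 next round, worth 0.94 × 57.984 = 54.50496 now; the contractor offers that and keeps 5.49504.
Round 1 (the client proposes): the contractor can get 5.49504 next round, worth 0.56 × 5.49504 = 3.0772224 now, so the client offers 3.0772224, keeping 56.9227776.

3.08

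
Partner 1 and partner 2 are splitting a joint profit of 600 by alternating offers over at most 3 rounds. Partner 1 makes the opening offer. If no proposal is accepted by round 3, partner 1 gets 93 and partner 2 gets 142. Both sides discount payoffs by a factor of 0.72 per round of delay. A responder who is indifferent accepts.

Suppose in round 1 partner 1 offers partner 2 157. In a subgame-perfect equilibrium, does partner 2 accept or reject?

Round 3 (partner 1 proposes): partner 2 gets 142 if talks fail, so partner 1 offers 142 and keeps 458.
Round 2 (partner 2 proposes): partner 1 can get 458 next round, worth 0.72 × 458 = 329.76 now. Partner 2 offers 329.76 and keeps 600 − 329.76 = 270.24.
So by rejecting in round 1, partner 2 gets 270.24 next round, worth 0.72 × 270.24 = 194.5728 now.
Offer 157 < 194.5728, so partner 2 rejects.

Reject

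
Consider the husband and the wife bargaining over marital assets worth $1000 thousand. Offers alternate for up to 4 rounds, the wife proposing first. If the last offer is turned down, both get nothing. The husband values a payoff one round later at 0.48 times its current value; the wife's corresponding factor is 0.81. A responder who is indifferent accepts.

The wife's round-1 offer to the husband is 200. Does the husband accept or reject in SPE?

Round 4 (the husband proposes): the wife will accept anything ≥ 0, so the husband offers 0 and keeps 1000.
Round 3 (the wife proposes): the husband can get 1000 next round, worth 0.48 × 1000 = 480 now; the wife offers that and keeps 520.
Round 2 (the husband proposes): the wife can get 520 next round, worth 0.81 × 520 = 421.2 now. The husband offers 421.2 and keeps 1000 − 421.2 = 578.8.
So by rejecting in round 1, the husband gets 578.8 next round, worth 0.48 × 578.8 = 277.824 now.
Offer 200 < 277.824, so the husband rejects.

Reject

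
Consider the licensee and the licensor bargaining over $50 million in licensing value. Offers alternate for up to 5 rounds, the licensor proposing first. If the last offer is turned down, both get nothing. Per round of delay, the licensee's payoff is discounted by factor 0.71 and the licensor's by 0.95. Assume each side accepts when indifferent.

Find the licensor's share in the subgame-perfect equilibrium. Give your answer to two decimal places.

Round 5 (the licensor proposes): the licensee will accept anything ≥ 0, so the licensor offers 0 and keeps 50.
Round 4 (the licensee proposes): the licensor can get 50 next round, worth 0.95 × 50 = 47.5 now. The licensee offers 47.5 and keeps 50 − 47.5 = 2.5.
Round 3 (the licensor proposes): the licensee can get 2.5 next round, worth 0.71 × 2.5 = 1.775 now. The licensor offers 1.775 and keeps 50 − 1.775 = 48.225.
Round 2 (the licensee proposes): the licensor can get 48.225 next round, worth 0.95 × 48.225 = 45.81375 now, so the licensee offers 45.81375, keeping 4.18625.
Round 1 (the licensor proposes): the licensee can get 4.18625 next round, worth 0.71 × 4.18625 = 2.9722375 now. The licensor offers 2.9722375 and keeps 50 − 2.9722375 = 47.0277625.

47.03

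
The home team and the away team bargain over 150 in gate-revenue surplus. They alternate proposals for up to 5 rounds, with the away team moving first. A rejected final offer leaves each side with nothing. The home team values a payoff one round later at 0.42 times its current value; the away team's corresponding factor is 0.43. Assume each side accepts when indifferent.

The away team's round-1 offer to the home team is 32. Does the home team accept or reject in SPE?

Work out the home team's continuation value if the offer is rejected.
Round 5 (the away team proposes): rejection yields 0 for the home team; the away team offers 0 and keeps 150.
Round 4 (the home team proposes): the away team can get 150 next round, worth 0.43 × 150 = 64.5 now, so the home team offers 64.5, keeping 85.5.
Round 3 (the away team proposes): the home team can get 85.5 next round, worth 0.42 × 85.5 = 35.91 now, so the away team offers 35.91, keeping 114.09.
Round 2 (the home team proposes): the away team can get 114.09 next round, worth 0.43 × 114.09 = 49.0587 now. The home team offers 49.0587 and keeps 150 − 49.0587 = 100.9413.
So by rejecting in round 1, the home team gets 100.9413 next round, worth 0.42 × 100.9413 = 42.395346 now.
Offer 32 < 42.395346, so the home team rejects.

Reject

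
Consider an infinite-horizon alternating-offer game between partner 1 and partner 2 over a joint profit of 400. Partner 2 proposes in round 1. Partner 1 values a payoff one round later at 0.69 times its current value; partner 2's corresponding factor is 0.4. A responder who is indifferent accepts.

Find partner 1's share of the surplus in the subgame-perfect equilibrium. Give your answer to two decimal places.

228.73

When partner 2 proposes, partner 1 accepts any offer worth at least 0.69 times what partner 1 would get by proposing next round; and vice versa.
This gives x = 400 − 0.69y and y = 400 − 0.4x, where x and y are each side's share when it proposes.
Hence (1 − 0.69·0.4)x = 400(1 − 0.69), i.e. 0.724·x = 124.
x ≈ 171.2707; partner 1's share is 400 − x ≈ 228.7293.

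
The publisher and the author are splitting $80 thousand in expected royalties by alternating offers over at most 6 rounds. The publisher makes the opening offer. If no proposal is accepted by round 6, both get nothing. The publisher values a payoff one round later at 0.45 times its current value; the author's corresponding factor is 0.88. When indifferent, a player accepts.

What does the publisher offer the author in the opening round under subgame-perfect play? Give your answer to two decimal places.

Round 6 (the author proposes): the publisher will accept anything ≥ 0, so the author offers 0 and keeps 80.
Round 5 (the publisher proposes): the author can get 80 next round, worth 0.88 × 80 = 70.4 now. The publisher offers 70.4 and keeps 80 − 70.4 = 9.6.
Round 4 (the author proposes): the publisher can get 9.6 next round, worth 0.45 × 9.6 = 4.32 now, so the author offers 4.32, keeping 75.68.
Round 3 (the publisher proposes): the author can get 75.68 next round, worth 0.88 × 75.68 = 66.5984 now. The publisher offers 66.5984 and keeps 80 − 66.5984 = 13.4016.
Round 2 (the author proposes): the publisher can get 13.4016 next round, worth 0.45 × 13.4016 = 6.03072 now; the author offers that and keeps 73.96928.
Round 1 (the publisher proposes): the author can get 73.96928 next round, worth 0.88 × 73.96928 = 65.0929664 now. The publisher offers 65.0929664 and keeps 80 − 65.0929664 = 14.9070336.

65.09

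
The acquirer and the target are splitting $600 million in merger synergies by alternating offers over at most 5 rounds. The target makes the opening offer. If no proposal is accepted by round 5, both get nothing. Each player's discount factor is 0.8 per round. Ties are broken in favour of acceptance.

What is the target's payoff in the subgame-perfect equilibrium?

Round 5 (the target proposes): rejection yields 0 for the acquirer; the target offers 0 and keeps 600.
Round 4 (the acquirer proposes): the target can get 600 next round, worth 0.8 × 600 = 480 now, so the acquirer offers 480, keeping 120.
Round 3 (the target proposes): the acquirer can get 120 next round, worth 0.8 × 120 = 96 now, so the target offers 96, keeping 504.
Round 2 (the acquirer proposes): the target can get 504 next round, worth 0.8 × 504 = 403.2 now. The acquirer offers 403.2 and keeps 600 − 403.2 = 196.8.
Round 1 (the target proposes): the acquirer can get 196.8 next round, worth 0.8 × 196.8 = 157.44 now; the target offers that and keeps 442.56.

442.56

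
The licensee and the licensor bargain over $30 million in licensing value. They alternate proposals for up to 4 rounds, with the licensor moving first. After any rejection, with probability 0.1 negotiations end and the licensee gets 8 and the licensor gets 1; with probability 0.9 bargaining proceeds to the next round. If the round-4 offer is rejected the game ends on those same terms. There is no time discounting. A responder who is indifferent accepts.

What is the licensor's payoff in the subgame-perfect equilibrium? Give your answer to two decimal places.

4.80

By backward induction:
Round 4 (the licensee proposes): the licensor gets 1 if talks fail, so the licensee offers 1 and keeps 29.
Round 3 (the licensor proposes): rejecting gives the licensee an expected 0.9 × 29 + 0.1 × 8 = 26.9. The licensor offers 26.9 and keeps 30 − 26.9 = 3.1.
Round 2 (the licensee proposes): rejecting gives the licensor an expected 0.9 × 3.1 + 0.1 × 1 = 2.89, so the licensee offers 2.89, keeping 27.11.
Round 1 (the licensor proposes): rejecting gives the licensee an expected 0.9 × 27.11 + 0.1 × 8 = 25.199, so the licensor offers 25.199, keeping 4.801.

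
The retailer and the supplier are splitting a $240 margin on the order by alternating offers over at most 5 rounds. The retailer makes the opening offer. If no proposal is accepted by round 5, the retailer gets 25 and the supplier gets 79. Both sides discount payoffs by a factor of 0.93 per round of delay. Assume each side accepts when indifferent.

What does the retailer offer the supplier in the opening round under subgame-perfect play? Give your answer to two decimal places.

Round 5 (the retailer proposes): the supplier gets 79 if talks fail, so the retailer offers 79 and keeps 161.
Round 4 (the supplier proposes): the retailer can get 161 next round, worth 0.93 × 161 = 149.73 now; the supplier offers that and keeps 90.27.
Round 3 (the retailer proposes): the supplier can get 90.27 next round, worth 0.93 × 90.27 = 83.9511 now; the retailer offers that and keeps 156.0489.
Round 2 (the supplier proposes): the retailer can get 156.0489 next round, worth 0.93 × 156.0489 = 145.125477 now, so the supplier offers 145.125477, keeping 94.874523.
Round 1 (the retailer proposes): the supplier can get 94.874523 next round, worth 0.93 × 94.874523 = 88.23330639 now, so the retailer offers 88.23330639, keeping 151.76669361.

88.23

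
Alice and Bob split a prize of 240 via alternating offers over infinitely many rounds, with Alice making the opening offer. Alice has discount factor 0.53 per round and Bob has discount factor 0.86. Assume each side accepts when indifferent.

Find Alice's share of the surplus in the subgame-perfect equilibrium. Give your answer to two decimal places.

61.74

When Alice proposes, Bob accepts any offer worth at least 0.86 times what Bob would get by proposing next round; and vice versa.
This gives x = 240 − 0.86y and y = 240 − 0.53x, where x and y are each side's share when it proposes.
Hence (1 − 0.86·0.53)x = 240(1 − 0.86), i.e. 0.5442·x = 33.6.
x ≈ 61.7420; Bob's share is 240 − x ≈ 178.2580.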